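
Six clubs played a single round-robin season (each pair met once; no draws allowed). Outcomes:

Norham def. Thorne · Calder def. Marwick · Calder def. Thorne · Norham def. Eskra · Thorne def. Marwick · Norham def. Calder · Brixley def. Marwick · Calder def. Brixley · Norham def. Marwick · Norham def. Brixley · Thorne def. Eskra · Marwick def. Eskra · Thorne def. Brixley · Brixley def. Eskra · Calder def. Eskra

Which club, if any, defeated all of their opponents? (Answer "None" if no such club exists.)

Norham has 5 wins out of 5 opponents — a perfect record.

Norham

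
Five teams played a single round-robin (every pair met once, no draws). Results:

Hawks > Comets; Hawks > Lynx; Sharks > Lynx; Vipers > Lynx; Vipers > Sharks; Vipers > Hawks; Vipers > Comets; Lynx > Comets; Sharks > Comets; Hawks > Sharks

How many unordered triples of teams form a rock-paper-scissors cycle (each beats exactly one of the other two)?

0

Win totals: Lynx 1, Sharks 2, Hawks 3, Comets 0, Vipers 4.
A team with w wins dominates both others in C(w,2) triples; summing gives 0 + 1 + 3 + 0 + 6 = 10 transitive triples.
Total triples C(5,3) = 10, so cyclic triples = 10 − 10 = 0.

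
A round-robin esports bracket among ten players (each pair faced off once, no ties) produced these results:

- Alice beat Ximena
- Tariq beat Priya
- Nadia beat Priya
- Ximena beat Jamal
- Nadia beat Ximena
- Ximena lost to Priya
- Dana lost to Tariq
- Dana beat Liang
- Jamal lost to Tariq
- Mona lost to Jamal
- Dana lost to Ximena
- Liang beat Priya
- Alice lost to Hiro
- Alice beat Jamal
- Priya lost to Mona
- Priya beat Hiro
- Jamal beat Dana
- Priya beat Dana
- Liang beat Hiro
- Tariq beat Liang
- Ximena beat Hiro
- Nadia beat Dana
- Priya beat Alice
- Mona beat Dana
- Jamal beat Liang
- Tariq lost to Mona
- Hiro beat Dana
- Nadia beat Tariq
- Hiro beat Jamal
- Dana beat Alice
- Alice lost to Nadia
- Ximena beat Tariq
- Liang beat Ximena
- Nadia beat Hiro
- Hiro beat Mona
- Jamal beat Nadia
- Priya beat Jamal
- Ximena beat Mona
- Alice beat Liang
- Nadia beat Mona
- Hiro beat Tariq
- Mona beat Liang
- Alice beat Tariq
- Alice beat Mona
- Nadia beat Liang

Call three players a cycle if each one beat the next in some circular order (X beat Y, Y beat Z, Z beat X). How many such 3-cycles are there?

30

Win totals: Mona 4, Jamal 4, Priya 5, Alice 5, Hiro 5, Nadia 8, Tariq 4, Dana 2, Liang 3, Ximena 5.
A player with w wins dominates both others in C(w,2) triples; summing gives 6 + 6 + 10 + 10 + 10 + 28 + 6 + 1 + 3 + 10 = 90 transitive triples.
Total triples C(10,3) = 120, so cyclic triples = 120 − 90 = 30.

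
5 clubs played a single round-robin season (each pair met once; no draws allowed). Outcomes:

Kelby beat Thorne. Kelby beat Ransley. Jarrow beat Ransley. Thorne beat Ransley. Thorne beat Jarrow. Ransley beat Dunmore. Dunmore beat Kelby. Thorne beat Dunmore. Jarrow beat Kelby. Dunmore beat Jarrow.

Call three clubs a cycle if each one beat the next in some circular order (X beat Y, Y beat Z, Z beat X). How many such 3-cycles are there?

4

Of the C(5,3) = 10 triples, the cyclic ones are: {Dunmore, Ransley, Jarrow}; {Dunmore, Ransley, Kelby}; {Dunmore, Thorne, Kelby}; {Thorne, Jarrow, Kelby}.
That is 4.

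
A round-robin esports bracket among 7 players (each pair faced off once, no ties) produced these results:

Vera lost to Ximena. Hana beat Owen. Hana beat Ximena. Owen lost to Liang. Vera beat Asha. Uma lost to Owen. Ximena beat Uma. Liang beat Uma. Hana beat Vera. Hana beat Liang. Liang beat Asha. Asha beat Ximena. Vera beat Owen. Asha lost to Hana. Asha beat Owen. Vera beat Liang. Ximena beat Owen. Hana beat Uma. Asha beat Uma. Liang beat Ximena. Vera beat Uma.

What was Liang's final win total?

4

Liang's results: beat Uma, Ximena, Owen, Asha; lost to Vera, Hana.
That is 4 wins.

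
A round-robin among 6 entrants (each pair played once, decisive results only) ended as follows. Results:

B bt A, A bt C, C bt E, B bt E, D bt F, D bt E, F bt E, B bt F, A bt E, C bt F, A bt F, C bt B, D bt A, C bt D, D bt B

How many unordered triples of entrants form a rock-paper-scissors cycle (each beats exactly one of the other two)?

Of the C(6,3) = 20 triples, the cyclic ones are: {A, B, C}; {A, C, D}.
That is 2.

2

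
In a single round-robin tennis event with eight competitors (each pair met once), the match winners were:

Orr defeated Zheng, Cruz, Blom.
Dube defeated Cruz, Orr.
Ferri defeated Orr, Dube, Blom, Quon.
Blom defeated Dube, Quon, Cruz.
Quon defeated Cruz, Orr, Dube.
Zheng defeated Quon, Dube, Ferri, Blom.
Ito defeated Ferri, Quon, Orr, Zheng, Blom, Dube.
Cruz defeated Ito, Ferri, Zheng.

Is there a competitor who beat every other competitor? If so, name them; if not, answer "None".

Highest win total is Ito with 6 (out of 7 possible).
Ito lost to Cruz, so no competitor went undefeated.

None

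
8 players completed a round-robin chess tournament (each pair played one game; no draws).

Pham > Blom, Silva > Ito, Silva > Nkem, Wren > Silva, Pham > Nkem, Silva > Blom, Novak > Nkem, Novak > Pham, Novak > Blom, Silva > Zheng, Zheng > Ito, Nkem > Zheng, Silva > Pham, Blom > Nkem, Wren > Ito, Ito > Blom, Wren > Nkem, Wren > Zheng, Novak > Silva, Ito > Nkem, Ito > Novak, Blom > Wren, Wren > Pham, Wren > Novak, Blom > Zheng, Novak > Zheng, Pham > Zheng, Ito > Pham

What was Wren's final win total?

6

Wren's results: beat Pham, Silva, Zheng, Novak, Ito, Nkem; lost to Blom.
That is 6 wins.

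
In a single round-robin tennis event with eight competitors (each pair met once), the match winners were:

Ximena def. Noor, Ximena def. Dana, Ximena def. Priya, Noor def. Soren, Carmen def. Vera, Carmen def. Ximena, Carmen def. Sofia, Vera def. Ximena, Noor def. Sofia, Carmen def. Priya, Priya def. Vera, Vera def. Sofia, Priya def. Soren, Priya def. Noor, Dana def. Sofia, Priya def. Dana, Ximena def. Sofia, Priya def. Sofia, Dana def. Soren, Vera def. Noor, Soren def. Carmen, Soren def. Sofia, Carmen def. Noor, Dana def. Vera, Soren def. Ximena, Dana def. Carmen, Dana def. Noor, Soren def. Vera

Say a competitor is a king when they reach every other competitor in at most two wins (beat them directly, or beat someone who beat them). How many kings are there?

Vera cannot reach Carmen in two steps.
Priya reaches everyone (king).
Ximena reaches everyone (king).
Noor cannot reach Priya, Dana in two steps.
Sofia cannot reach Vera, Priya, Ximena, Noor, Carmen, Dana, Soren in two steps.
Carmen reaches everyone (king).
Dana reaches everyone (king).
Soren reaches everyone (king).
Kings: Priya, Ximena, Carmen, Dana, Soren — 5.

5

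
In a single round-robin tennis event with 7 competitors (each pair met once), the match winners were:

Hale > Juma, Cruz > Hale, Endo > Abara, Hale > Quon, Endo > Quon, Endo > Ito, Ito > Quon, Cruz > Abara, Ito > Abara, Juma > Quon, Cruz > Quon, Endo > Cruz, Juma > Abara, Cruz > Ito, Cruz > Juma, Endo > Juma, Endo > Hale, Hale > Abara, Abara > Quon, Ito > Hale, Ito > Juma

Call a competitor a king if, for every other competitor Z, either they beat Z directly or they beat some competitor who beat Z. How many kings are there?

1

Endo reaches everyone (king).
Abara cannot reach Endo, Juma, Ito, Hale, Cruz in two steps.
Juma cannot reach Endo, Ito, Hale, Cruz in two steps.
Ito cannot reach Endo, Cruz in two steps.
Hale cannot reach Endo, Ito, Cruz in two steps.
Quon cannot reach Endo, Abara, Juma, Ito, Hale, Cruz in two steps.
Cruz cannot reach Endo in two steps.
Kings: Endo — 1.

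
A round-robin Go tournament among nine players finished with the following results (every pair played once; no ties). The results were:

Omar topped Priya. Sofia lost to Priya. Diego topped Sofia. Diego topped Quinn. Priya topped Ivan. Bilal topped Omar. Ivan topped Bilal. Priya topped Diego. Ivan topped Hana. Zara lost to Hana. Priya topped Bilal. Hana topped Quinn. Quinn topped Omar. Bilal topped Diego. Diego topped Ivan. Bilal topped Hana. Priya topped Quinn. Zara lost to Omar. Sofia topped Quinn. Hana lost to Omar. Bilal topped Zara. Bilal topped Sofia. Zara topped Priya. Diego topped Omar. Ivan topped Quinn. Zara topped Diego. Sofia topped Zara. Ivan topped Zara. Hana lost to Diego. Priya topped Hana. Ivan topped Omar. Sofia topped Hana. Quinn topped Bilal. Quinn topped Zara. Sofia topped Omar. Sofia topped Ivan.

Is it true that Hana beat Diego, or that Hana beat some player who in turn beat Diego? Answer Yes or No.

Yes

Hana did not beat Diego directly.
Hana beat Quinn, Zara. Of those, Zara beat Diego.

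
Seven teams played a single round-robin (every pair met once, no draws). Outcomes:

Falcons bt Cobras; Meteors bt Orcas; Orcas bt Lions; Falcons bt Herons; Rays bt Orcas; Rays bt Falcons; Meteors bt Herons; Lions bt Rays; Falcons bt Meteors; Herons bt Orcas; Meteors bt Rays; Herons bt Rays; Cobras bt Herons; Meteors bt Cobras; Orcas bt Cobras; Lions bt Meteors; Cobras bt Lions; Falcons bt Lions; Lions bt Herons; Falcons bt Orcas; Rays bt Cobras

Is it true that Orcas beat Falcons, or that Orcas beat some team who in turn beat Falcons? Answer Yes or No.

Orcas did not beat Falcons directly.
Orcas beat Lions, Cobras, but each of them lost to Falcons. No two-step path.

No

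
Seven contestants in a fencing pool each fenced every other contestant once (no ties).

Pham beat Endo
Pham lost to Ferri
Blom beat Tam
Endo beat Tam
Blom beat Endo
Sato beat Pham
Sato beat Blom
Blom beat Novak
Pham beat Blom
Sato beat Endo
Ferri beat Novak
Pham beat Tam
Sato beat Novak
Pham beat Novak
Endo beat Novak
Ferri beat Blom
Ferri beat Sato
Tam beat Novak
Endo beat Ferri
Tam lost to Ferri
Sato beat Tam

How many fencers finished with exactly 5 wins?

2

Win totals: Endo 3, Sato 5, Ferri 5, Pham 4, Tam 1, Blom 3, Novak 0.
Exactly 5: Sato, Ferri — 2 fencers.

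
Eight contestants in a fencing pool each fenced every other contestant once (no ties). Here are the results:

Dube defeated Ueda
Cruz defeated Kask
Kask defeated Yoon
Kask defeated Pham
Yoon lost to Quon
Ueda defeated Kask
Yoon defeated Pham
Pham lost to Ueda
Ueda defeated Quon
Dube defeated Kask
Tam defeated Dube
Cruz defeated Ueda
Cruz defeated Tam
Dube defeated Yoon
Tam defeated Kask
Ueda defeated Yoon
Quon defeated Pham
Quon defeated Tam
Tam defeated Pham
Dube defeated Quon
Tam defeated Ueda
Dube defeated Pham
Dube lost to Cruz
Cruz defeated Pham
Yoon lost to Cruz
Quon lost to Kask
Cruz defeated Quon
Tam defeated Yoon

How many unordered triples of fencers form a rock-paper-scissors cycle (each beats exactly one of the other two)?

3

Win totals: Kask 3, Tam 5, Yoon 1, Dube 5, Ueda 4, Cruz 7, Pham 0, Quon 3.
A fencer with w wins dominates both others in C(w,2) triples; summing gives 3 + 10 + 0 + 10 + 6 + 21 + 0 + 3 = 53 transitive triples.
Total triples C(8,3) = 56, so cyclic triples = 56 − 53 = 3.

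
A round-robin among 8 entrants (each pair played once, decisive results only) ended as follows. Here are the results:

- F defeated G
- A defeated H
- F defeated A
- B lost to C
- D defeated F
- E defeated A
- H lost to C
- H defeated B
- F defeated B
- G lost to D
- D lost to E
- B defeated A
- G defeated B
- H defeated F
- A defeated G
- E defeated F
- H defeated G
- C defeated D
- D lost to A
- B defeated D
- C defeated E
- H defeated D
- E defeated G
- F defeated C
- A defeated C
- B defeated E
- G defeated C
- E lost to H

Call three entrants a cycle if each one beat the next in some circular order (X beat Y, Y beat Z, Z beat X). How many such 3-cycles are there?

17

Win totals: A 4, B 3, C 4, D 2, E 4, F 4, G 2, H 5.
An entrant with w wins dominates both others in C(w,2) triples; summing gives 6 + 3 + 6 + 1 + 6 + 6 + 1 + 10 = 39 transitive triples.
Total triples C(8,3) = 56, so cyclic triples = 56 − 39 = 17.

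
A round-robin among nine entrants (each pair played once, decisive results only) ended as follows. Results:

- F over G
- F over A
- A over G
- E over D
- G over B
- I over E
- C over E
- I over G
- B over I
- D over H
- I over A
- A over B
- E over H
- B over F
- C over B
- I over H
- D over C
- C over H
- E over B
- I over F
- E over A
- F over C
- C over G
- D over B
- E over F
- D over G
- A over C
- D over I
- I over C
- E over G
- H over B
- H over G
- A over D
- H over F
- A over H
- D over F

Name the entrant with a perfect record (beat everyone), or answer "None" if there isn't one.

Highest win total is I with 6 (out of 8 possible).
I lost to B, D, so no entrant went undefeated.

None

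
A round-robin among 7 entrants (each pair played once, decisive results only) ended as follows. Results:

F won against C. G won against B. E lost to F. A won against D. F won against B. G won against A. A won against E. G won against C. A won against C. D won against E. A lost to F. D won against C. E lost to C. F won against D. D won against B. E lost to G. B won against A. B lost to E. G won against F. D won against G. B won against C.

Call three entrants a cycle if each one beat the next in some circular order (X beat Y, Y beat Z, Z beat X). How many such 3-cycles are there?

5

Win totals: A 3, B 2, C 1, D 4, E 1, F 5, G 5.
An entrant with w wins dominates both others in C(w,2) triples; summing gives 3 + 1 + 0 + 6 + 0 + 10 + 10 = 30 transitive triples.
Total triples C(7,3) = 35, so cyclic triples = 35 − 30 = 5.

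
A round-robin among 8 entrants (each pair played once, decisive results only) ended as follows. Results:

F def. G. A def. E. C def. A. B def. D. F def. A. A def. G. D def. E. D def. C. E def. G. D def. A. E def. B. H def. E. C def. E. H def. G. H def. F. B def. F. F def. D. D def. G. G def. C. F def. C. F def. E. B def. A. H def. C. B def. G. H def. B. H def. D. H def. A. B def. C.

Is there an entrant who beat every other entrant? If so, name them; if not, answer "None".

H has 7 wins out of 7 opponents — a perfect record.

H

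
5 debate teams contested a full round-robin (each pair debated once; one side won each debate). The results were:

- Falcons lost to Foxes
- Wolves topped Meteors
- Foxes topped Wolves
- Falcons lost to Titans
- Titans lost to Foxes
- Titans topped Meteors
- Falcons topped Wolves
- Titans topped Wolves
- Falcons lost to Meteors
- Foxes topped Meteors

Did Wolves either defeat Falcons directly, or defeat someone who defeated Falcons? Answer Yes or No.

Yes

Wolves did not beat Falcons directly.
Wolves beat Meteors. Of those, Meteors beat Falcons.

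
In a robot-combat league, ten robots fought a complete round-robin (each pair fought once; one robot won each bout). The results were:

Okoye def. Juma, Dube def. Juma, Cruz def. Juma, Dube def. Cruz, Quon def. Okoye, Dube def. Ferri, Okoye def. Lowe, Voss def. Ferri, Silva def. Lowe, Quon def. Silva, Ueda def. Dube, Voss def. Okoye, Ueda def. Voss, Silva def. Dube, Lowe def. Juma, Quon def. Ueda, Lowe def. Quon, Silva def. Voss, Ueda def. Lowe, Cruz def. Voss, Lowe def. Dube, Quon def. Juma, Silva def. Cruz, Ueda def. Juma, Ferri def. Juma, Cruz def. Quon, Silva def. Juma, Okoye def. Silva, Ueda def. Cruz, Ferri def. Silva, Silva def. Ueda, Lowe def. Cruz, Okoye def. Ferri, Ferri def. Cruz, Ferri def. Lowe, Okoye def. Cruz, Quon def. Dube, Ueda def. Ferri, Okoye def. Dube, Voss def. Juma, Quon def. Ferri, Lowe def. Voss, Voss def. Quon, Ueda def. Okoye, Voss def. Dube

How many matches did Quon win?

6

Quon's results: beat Juma, Okoye, Silva, Ferri, Dube, Ueda; lost to Lowe, Voss, Cruz.
That is 6 wins.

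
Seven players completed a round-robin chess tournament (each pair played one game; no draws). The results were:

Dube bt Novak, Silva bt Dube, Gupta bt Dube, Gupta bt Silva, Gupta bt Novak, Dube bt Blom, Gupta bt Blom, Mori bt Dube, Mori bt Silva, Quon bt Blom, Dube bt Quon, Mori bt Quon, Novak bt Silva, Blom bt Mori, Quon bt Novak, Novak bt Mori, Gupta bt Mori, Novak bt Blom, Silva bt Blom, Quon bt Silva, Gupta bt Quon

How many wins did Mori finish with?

Mori's results: beat Silva, Quon, Dube; lost to Blom, Novak, Gupta.
That is 3 wins.

3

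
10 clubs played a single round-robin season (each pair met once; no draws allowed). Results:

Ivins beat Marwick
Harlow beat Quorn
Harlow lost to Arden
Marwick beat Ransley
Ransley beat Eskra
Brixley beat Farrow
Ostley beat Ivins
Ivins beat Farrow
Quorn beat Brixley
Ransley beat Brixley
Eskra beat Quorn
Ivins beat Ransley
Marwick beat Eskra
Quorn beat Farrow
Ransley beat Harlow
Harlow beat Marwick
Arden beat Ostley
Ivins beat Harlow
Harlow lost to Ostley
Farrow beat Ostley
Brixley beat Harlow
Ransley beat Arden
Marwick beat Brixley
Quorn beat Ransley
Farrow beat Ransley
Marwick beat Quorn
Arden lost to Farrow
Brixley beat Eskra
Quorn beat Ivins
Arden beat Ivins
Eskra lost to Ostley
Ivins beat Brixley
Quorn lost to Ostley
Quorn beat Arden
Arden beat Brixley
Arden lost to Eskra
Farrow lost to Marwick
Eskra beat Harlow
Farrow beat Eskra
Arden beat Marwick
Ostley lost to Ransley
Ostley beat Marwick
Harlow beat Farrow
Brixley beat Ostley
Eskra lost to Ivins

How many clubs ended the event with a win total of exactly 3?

2

Win totals: Eskra 3, Arden 5, Ostley 5, Ransley 5, Quorn 5, Harlow 3, Ivins 6, Brixley 4, Marwick 5, Farrow 4.
Exactly 3: Eskra, Harlow — 2 clubs.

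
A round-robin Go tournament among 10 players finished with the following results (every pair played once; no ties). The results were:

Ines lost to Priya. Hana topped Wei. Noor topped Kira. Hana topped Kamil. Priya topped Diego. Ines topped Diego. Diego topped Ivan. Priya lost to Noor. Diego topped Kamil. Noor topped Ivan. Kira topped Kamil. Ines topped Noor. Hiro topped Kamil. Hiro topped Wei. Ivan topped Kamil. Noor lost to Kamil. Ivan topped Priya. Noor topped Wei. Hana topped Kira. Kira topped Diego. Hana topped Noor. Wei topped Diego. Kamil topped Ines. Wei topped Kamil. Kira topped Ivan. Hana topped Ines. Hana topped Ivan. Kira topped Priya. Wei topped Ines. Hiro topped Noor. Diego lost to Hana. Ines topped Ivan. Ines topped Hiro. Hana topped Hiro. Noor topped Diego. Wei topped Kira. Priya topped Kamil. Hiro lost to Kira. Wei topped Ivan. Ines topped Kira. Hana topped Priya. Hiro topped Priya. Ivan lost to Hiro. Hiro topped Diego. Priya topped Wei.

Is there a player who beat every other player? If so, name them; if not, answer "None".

Hana has 9 wins out of 9 opponents — a perfect record.

Hana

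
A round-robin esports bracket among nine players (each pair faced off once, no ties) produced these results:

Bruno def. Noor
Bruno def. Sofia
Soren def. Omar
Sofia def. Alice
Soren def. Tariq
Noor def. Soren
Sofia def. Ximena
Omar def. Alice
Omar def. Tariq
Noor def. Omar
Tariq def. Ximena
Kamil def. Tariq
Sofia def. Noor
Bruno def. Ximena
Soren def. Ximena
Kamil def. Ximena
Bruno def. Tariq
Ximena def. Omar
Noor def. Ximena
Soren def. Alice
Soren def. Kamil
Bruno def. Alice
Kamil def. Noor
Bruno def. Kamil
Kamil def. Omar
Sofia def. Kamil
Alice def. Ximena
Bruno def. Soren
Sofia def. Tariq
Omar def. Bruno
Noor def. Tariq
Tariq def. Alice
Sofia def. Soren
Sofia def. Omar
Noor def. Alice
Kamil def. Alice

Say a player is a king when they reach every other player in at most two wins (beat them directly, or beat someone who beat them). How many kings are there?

3

Sofia reaches everyone (king).
Omar reaches everyone (king).
Kamil cannot reach Sofia in two steps.
Noor cannot reach Sofia in two steps.
Soren cannot reach Sofia in two steps.
Ximena cannot reach Sofia, Kamil, Noor, Soren in two steps.
Bruno reaches everyone (king).
Alice cannot reach Sofia, Kamil, Noor, Soren, Bruno, Tariq in two steps.
Tariq cannot reach Sofia, Kamil, Noor, Soren, Bruno in two steps.
Kings: Sofia, Omar, Bruno — 3.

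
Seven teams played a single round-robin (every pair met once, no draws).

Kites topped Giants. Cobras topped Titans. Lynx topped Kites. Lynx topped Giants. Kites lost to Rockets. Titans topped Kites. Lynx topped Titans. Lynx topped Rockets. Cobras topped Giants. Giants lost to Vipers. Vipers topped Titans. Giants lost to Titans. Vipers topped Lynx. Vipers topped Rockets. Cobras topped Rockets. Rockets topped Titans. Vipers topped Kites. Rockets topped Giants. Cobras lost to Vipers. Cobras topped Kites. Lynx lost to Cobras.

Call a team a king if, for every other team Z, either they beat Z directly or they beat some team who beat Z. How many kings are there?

1

Rockets cannot reach Cobras, Vipers, Lynx in two steps.
Cobras cannot reach Vipers in two steps.
Kites cannot reach Rockets, Cobras, Vipers, Lynx, Titans in two steps.
Vipers reaches everyone (king).
Lynx cannot reach Cobras, Vipers in two steps.
Titans cannot reach Rockets, Cobras, Vipers, Lynx in two steps.
Giants cannot reach Rockets, Cobras, Kites, Vipers, Lynx, Titans in two steps.
Kings: Vipers — 1.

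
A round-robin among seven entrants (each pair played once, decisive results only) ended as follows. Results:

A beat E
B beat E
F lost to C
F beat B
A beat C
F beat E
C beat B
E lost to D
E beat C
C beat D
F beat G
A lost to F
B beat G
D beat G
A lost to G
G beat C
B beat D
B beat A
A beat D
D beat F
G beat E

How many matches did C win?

3

C's results: beat B, D, F; lost to A, E, G.
That is 3 wins.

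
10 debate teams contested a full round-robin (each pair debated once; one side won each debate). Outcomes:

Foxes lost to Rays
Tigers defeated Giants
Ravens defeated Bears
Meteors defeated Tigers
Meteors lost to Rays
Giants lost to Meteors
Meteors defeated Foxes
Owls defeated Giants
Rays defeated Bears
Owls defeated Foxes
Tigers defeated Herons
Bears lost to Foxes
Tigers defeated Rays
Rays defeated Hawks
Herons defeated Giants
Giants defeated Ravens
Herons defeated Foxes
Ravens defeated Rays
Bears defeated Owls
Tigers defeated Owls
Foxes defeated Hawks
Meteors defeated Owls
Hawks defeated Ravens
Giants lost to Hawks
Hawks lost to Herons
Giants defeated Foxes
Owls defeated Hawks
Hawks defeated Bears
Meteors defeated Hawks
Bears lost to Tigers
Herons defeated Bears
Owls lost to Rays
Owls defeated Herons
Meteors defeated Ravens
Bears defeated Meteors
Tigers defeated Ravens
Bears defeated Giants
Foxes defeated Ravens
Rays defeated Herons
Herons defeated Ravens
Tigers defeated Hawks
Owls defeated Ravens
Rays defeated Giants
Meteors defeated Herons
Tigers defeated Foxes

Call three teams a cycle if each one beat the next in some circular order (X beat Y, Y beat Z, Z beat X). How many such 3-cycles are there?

Win totals: Meteors 7, Rays 7, Ravens 2, Giants 2, Bears 3, Herons 5, Tigers 8, Owls 5, Foxes 3, Hawks 3.
A team with w wins dominates both others in C(w,2) triples; summing gives 21 + 21 + 1 + 1 + 3 + 10 + 28 + 10 + 3 + 3 = 101 transitive triples.
Total triples C(10,3) = 120, so cyclic triples = 120 − 101 = 19.

19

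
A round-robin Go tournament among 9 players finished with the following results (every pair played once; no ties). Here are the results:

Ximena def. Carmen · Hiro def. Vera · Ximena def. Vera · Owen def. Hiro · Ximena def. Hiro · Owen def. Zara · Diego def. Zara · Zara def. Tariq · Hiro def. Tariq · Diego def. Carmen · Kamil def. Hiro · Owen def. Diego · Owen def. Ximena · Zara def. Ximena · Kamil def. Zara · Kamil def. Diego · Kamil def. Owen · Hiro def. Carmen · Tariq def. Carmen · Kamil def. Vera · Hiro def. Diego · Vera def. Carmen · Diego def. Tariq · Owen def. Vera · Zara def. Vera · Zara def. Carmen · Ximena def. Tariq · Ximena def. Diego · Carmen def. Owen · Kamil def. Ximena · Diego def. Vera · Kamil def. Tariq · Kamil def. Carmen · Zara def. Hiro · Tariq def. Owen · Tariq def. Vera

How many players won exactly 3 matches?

Win totals: Owen 5, Ximena 5, Tariq 3, Vera 1, Carmen 1, Diego 4, Hiro 4, Zara 5, Kamil 8.
Exactly 3: Tariq — 1 player.

1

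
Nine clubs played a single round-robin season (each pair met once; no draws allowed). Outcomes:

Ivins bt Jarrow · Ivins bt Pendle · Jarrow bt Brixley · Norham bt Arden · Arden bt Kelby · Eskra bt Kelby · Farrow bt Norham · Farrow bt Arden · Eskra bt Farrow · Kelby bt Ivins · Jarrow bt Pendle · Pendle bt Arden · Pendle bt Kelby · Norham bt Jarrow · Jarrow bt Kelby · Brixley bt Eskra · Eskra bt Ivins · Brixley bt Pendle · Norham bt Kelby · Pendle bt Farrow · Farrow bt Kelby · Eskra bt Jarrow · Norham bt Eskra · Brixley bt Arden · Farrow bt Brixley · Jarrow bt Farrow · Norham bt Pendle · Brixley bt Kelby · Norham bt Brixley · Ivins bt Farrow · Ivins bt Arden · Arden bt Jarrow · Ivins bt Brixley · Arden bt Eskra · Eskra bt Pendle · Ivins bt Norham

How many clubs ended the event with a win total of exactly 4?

3

Win totals: Pendle 3, Jarrow 4, Eskra 5, Arden 3, Brixley 4, Kelby 1, Norham 6, Farrow 4, Ivins 6.
Exactly 4: Jarrow, Brixley, Farrow — 3 clubs.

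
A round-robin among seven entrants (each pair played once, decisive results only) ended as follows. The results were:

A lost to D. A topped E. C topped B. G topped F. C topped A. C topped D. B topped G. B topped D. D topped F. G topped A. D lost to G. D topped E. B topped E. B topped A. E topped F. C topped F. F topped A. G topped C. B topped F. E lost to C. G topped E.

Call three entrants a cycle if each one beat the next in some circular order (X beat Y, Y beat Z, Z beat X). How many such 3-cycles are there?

2

Win totals: A 1, B 5, C 5, D 3, E 1, F 1, G 5.
An entrant with w wins dominates both others in C(w,2) triples; summing gives 0 + 10 + 10 + 3 + 0 + 0 + 10 = 33 transitive triples.
Total triples C(7,3) = 35, so cyclic triples = 35 − 33 = 2.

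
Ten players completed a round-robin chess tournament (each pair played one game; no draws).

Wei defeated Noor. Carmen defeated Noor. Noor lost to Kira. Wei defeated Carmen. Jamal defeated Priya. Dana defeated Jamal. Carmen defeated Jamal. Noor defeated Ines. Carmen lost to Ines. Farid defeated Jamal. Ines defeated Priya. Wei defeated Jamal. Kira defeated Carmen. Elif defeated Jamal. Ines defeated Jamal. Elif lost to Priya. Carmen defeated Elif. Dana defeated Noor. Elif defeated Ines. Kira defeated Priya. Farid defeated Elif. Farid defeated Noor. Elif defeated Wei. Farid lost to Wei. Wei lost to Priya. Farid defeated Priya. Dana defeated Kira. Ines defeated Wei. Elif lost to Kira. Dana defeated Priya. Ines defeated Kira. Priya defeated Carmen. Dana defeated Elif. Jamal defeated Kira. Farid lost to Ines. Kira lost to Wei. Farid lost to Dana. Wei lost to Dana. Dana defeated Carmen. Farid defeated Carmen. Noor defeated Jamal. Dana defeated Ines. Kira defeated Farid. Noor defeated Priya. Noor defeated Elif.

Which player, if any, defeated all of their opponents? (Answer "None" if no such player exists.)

Dana has 9 wins out of 9 opponents — a perfect record.

Dana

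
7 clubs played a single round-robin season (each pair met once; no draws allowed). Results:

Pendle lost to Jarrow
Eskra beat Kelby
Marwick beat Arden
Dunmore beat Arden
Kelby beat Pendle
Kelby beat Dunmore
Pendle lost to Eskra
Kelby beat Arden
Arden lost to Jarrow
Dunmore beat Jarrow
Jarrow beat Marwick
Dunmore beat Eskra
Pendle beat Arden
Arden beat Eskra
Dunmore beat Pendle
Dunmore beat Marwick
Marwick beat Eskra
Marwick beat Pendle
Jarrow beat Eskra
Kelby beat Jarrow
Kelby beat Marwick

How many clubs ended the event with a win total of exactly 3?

1

Win totals: Arden 1, Jarrow 4, Pendle 1, Kelby 5, Marwick 3, Eskra 2, Dunmore 5.
Exactly 3: Marwick — 1 club.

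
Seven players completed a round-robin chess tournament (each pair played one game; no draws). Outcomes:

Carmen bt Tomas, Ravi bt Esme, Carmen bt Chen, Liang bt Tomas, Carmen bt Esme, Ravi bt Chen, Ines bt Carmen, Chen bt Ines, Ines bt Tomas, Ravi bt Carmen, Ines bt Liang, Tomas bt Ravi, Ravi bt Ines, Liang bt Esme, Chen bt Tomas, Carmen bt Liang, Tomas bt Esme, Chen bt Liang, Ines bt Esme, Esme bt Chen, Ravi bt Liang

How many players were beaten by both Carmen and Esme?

Carmen beat: Chen, Esme, Liang, Tomas.
Esme beat: Chen.
Both beat: Chen — 1.

1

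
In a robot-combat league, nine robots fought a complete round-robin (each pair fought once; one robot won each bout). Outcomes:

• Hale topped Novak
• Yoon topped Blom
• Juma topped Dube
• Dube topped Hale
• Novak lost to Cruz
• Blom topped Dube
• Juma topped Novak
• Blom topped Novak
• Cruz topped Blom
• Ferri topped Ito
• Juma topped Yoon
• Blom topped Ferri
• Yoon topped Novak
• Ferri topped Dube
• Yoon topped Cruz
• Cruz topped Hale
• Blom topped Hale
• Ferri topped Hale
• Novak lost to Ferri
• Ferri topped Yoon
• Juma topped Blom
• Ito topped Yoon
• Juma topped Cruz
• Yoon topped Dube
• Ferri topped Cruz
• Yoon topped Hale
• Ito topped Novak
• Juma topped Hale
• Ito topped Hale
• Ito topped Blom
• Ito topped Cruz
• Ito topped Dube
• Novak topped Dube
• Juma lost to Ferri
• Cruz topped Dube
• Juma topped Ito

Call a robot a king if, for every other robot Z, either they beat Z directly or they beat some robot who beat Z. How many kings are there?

Juma reaches everyone (king).
Dube cannot reach Juma, Ito, Ferri, Blom, Yoon, Cruz in two steps.
Ito cannot reach Juma in two steps.
Ferri reaches everyone (king).
Blom reaches everyone (king).
Novak cannot reach Juma, Ito, Ferri, Blom, Yoon, Cruz in two steps.
Yoon cannot reach Juma, Ito in two steps.
Cruz cannot reach Juma, Ito, Yoon in two steps.
Hale cannot reach Juma, Ito, Ferri, Blom, Yoon, Cruz in two steps.
Kings: Juma, Ferri, Blom — 3.

3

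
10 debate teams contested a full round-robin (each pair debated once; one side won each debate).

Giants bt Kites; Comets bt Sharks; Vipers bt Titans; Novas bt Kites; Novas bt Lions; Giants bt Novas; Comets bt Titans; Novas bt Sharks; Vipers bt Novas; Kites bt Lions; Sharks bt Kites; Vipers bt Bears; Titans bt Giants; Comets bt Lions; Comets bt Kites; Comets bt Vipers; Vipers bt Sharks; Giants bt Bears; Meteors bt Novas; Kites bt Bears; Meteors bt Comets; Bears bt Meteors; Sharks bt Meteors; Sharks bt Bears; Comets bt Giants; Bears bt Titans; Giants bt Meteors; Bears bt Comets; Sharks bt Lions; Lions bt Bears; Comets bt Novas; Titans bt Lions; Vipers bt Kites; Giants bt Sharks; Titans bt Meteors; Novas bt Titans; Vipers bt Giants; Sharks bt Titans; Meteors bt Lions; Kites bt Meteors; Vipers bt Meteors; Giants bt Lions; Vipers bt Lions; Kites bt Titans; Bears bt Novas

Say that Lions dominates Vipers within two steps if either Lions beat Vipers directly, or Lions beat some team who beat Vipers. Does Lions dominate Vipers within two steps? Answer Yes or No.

Lions did not beat Vipers directly.
Lions beat Bears, but each of them lost to Vipers. No two-step path.

No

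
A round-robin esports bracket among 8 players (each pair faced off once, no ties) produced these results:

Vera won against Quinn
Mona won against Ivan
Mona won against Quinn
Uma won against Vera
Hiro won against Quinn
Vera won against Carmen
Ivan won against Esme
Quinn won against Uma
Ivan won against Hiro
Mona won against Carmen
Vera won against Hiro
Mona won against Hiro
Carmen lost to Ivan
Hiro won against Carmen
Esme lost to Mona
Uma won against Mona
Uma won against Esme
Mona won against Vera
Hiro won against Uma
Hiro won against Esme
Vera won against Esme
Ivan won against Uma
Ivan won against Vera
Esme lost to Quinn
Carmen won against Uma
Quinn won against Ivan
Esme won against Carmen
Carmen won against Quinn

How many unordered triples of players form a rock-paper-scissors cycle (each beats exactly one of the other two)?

12

Win totals: Carmen 2, Vera 4, Uma 3, Mona 6, Ivan 5, Quinn 3, Esme 1, Hiro 4.
A player with w wins dominates both others in C(w,2) triples; summing gives 1 + 6 + 3 + 15 + 10 + 3 + 0 + 6 = 44 transitive triples.
Total triples C(8,3) = 56, so cyclic triples = 56 − 44 = 12.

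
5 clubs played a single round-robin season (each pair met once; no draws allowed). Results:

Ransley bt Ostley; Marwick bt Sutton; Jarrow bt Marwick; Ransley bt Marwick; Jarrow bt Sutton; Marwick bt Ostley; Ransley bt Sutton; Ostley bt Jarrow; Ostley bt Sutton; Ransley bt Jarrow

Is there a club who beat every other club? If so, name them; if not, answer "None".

Ransley

Ransley has 4 wins out of 4 opponents — a perfect record.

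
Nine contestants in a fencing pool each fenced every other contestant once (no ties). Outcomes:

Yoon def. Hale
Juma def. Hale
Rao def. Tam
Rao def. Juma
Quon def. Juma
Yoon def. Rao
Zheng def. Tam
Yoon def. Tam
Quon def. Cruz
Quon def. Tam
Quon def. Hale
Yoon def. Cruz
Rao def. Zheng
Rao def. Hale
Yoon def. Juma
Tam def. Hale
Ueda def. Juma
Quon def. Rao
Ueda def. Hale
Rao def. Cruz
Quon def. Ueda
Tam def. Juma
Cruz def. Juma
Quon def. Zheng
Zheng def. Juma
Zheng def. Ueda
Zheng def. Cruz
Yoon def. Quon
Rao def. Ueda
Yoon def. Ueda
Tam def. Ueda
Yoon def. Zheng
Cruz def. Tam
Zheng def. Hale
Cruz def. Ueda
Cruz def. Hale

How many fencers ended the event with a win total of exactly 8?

1

Win totals: Ueda 2, Rao 6, Tam 3, Cruz 4, Juma 1, Hale 0, Yoon 8, Zheng 5, Quon 7.
Exactly 8: Yoon — 1 fencer.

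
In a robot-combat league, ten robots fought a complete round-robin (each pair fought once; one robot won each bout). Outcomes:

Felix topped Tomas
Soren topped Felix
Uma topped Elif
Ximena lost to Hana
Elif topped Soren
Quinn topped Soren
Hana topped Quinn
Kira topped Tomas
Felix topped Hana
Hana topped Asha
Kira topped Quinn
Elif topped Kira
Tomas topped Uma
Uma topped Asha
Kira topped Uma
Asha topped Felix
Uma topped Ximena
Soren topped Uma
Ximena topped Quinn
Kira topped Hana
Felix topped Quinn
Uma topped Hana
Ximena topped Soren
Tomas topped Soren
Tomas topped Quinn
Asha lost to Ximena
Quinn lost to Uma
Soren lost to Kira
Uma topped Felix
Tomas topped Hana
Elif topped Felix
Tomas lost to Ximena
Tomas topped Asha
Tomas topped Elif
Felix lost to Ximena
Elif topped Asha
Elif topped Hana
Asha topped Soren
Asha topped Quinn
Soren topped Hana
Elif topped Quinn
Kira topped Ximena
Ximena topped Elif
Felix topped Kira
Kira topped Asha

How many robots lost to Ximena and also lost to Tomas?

4

Ximena beat: Quinn, Elif, Asha, Felix, Tomas, Soren.
Tomas beat: Quinn, Elif, Asha, Hana, Soren, Uma.
Both beat: Quinn, Elif, Asha, Soren — 4.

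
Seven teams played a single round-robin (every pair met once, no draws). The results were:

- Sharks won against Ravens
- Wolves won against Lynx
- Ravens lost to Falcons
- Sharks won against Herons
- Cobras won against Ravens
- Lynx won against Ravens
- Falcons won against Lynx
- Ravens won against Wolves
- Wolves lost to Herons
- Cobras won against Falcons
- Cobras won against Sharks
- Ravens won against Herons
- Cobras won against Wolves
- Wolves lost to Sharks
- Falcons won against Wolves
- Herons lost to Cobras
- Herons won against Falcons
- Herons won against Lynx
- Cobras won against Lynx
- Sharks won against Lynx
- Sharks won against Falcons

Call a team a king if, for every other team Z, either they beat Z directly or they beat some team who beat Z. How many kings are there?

1

Ravens cannot reach Sharks, Cobras in two steps.
Falcons cannot reach Sharks, Cobras in two steps.
Lynx cannot reach Falcons, Sharks, Cobras in two steps.
Wolves cannot reach Falcons, Herons, Sharks, Cobras in two steps.
Herons cannot reach Sharks, Cobras in two steps.
Sharks cannot reach Cobras in two steps.
Cobras reaches everyone (king).
Kings: Cobras — 1.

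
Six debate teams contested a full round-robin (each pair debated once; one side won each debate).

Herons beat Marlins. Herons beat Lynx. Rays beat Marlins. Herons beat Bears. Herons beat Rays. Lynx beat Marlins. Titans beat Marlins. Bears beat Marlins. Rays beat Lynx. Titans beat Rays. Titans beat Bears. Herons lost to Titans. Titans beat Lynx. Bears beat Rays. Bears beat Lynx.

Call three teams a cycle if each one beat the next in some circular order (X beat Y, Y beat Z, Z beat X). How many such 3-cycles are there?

0

Of the C(6,3) = 20 triples, the cyclic ones are: none.
That is 0.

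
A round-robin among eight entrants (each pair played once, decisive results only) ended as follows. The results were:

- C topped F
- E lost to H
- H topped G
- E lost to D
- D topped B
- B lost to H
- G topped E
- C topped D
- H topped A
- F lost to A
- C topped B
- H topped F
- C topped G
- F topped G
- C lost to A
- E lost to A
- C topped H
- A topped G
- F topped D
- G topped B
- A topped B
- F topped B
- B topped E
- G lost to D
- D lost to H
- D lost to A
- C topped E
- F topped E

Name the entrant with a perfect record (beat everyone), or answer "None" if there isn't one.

None

Highest win total is H with 6 (out of 7 possible).
H lost to C, so no entrant went undefeated.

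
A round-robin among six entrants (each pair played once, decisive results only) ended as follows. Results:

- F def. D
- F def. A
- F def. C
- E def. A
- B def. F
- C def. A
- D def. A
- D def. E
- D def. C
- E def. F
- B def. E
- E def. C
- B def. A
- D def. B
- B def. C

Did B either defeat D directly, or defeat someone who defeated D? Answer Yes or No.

B did not beat D directly.
B beat A, C, E, F. Of those, F beat D.

Yes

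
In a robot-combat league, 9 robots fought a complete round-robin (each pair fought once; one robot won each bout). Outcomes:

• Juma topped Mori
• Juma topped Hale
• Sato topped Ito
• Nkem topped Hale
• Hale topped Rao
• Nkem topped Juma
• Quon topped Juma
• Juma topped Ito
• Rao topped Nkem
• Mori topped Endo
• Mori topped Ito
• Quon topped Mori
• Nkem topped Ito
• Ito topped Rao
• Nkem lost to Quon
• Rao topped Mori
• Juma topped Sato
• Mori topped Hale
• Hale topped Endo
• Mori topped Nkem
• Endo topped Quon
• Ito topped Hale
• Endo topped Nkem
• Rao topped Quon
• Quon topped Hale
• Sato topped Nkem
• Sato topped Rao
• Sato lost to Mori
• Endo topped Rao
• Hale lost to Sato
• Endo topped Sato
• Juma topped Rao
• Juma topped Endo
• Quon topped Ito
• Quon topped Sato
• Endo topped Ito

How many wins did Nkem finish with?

Nkem's results: beat Ito, Hale, Juma; lost to Sato, Mori, Rao, Quon, Endo.
That is 3 wins.

3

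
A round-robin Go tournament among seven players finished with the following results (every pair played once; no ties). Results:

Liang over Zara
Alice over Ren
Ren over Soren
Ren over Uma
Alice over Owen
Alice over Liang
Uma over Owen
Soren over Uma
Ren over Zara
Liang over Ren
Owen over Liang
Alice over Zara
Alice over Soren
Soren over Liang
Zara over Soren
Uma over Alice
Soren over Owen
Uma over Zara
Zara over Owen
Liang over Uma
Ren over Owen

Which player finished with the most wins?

Win totals: Liang 3, Alice 5, Ren 4, Uma 3, Zara 2, Soren 3, Owen 1.
Alice leads with 5 wins (next highest: 4).

Alice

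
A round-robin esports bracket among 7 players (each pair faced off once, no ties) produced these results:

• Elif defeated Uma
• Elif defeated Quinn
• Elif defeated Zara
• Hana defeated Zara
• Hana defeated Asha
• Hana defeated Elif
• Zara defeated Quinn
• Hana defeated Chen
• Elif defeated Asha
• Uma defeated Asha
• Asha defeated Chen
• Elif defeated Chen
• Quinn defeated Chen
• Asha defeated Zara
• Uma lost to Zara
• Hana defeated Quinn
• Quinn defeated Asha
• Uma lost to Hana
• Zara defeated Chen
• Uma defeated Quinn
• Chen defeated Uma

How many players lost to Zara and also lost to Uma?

1

Zara beat: Uma, Chen, Quinn.
Uma beat: Asha, Quinn.
Both beat: Quinn — 1.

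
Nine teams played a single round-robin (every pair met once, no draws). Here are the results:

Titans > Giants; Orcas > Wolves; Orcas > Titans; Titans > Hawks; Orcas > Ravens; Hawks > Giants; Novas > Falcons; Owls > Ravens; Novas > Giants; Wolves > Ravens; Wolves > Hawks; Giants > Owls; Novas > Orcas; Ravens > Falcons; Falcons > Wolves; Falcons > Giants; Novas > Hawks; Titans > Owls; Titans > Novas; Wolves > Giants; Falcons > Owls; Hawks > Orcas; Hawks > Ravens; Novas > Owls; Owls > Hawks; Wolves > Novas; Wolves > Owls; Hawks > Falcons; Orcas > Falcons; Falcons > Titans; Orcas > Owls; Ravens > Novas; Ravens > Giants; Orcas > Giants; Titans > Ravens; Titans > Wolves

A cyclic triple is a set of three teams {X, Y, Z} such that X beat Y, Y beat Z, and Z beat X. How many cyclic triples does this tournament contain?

Win totals: Falcons 4, Orcas 6, Owls 2, Hawks 4, Novas 5, Giants 1, Ravens 3, Titans 6, Wolves 5.
A team with w wins dominates both others in C(w,2) triples; summing gives 6 + 15 + 1 + 6 + 10 + 0 + 3 + 15 + 10 = 66 transitive triples.
Total triples C(9,3) = 84, so cyclic triples = 84 − 66 = 18.

18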